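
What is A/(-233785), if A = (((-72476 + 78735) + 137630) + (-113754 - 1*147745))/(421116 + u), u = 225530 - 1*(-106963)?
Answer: 23522/35236496013 ≈ 6.6755e-7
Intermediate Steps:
u = 332493 (u = 225530 + 106963 = 332493)
A = -117610/753609 (A = (((-72476 + 78735) + 137630) + (-113754 - 1*147745))/(421116 + 332493) = ((6259 + 137630) + (-113754 - 147745))/753609 = (143889 - 261499)*(1/753609) = -117610*1/753609 = -117610/753609 ≈ -0.15606)
A/(-233785) = -117610/753609/(-233785) = -117610/753609*(-1/233785) = 23522/35236496013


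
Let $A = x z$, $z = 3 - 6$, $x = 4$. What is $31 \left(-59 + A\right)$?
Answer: $-2201$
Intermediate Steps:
$z = -3$ ($z = 3 - 6 = -3$)
$A = -12$ ($A = 4 \left(-3\right) = -12$)
$31 \left(-59 + A\right) = 31 \left(-59 - 12\right) = 31 \left(-71\right) = -2201$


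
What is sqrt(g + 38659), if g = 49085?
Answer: 8*sqrt(1371) ≈ 296.22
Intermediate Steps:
sqrt(g + 38659) = sqrt(49085 + 38659) = sqrt(87744) = 8*sqrt(1371)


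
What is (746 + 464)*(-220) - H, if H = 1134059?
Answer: -1400259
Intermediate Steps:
(746 + 464)*(-220) - H = (746 + 464)*(-220) - 1*1134059 = 1210*(-220) - 1134059 = -266200 - 1134059 = -1400259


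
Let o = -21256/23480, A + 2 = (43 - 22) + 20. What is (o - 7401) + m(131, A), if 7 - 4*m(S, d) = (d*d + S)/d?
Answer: -3393083717/457860 ≈ -7410.7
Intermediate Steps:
A = 39 (A = -2 + ((43 - 22) + 20) = -2 + (21 + 20) = -2 + 41 = 39)
o = -2657/2935 (o = -21256*1/23480 = -2657/2935 ≈ -0.90528)
m(S, d) = 7/4 - (S + d²)/(4*d) (m(S, d) = 7/4 - (d*d + S)/(4*d) = 7/4 - (d² + S)/(4*d) = 7/4 - (S + d²)/(4*d))
(o - 7401) + m(131, A) = (-2657/2935 - 7401) + (¼)*(-1*131 - 1*39*(-7 + 39))/39 = -21724592/2935 + (¼)*(1/39)*(-131 - 1*39*32) = -21724592/2935 + (¼)*(1/39)*(-131 - 1248) = -21724592/2935 + (¼)*(1/39)*(-1379) = -21724592/2935 - 1379/156 = -3393083717/457860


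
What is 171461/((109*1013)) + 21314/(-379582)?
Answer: 31365040682/20956152847 ≈ 1.4967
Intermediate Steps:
171461/((109*1013)) + 21314/(-379582) = 171461/110417 + 21314*(-1/379582) = 171461*(1/110417) - 10657/189791 = 171461/110417 - 10657/189791 = 31365040682/20956152847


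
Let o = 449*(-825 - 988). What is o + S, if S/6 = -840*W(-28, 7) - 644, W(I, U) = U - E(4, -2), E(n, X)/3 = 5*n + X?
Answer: -581021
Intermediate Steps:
E(n, X) = 3*X + 15*n (E(n, X) = 3*(5*n + X) = 3*(X + 5*n) = 3*X + 15*n)
W(I, U) = -54 + U (W(I, U) = U - (3*(-2) + 15*4) = U - (-6 + 60) = U - 1*54 = U - 54 = -54 + U)
S = 233016 (S = 6*(-840*(-54 + 7) - 644) = 6*(-840*(-47) - 644) = 6*(39480 - 644) = 6*38836 = 233016)
o = -814037 (o = 449*(-1813) = -814037)
o + S = -814037 + 233016 = -581021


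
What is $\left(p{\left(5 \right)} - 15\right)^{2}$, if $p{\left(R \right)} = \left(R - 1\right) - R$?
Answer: $256$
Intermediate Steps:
$p{\left(R \right)} = -1$ ($p{\left(R \right)} = \left(-1 + R\right) - R = -1$)
$\left(p{\left(5 \right)} - 15\right)^{2} = \left(-1 - 15\right)^{2} = \left(-16\right)^{2} = 256$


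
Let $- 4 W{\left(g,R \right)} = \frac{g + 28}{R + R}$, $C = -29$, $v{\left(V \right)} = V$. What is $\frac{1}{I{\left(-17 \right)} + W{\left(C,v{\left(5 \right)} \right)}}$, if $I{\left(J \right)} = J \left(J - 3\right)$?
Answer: $\frac{40}{13601} \approx 0.002941$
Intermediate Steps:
$I{\left(J \right)} = J \left(-3 + J\right)$
$W{\left(g,R \right)} = - \frac{28 + g}{8 R}$ ($W{\left(g,R \right)} = - \frac{\left(g + 28\right) \frac{1}{R + R}}{4} = - \frac{\left(28 + g\right) \frac{1}{2 R}}{4} = - \frac{\frac{1}{2} \frac{1}{R} \left(28 + g\right)}{4} = - \frac{28 + g}{8 R}$)
$\frac{1}{I{\left(-17 \right)} + W{\left(C,v{\left(5 \right)} \right)}} = \frac{1}{- 17 \left(-3 - 17\right) + \frac{-28 - -29}{8 \cdot 5}} = \frac{1}{\left(-17\right) \left(-20\right) + \frac{1}{8} \cdot \frac{1}{5} \left(-28 + 29\right)} = \frac{1}{340 + \frac{1}{8} \cdot \frac{1}{5} \cdot 1} = \frac{1}{340 + \frac{1}{40}} = \frac{1}{\frac{13601}{40}} = \frac{40}{13601}$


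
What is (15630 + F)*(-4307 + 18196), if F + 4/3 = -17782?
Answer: -89722940/3 ≈ -2.9908e+7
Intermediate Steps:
F = -53350/3 (F = -4/3 - 17782 = -53350/3 ≈ -17783.)
(15630 + F)*(-4307 + 18196) = (15630 - 53350/3)*(-4307 + 18196) = -6460/3*13889 = -89722940/3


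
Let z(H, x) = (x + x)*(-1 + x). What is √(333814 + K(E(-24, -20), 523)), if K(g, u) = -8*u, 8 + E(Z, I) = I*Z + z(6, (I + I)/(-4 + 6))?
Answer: √329630 ≈ 574.13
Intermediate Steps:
z(H, x) = 2*x*(-1 + x) (z(H, x) = (2*x)*(-1 + x) = 2*x*(-1 + x))
E(Z, I) = -8 + I*Z + 2*I*(-1 + I) (E(Z, I) = -8 + (I*Z + 2*((I + I)/(-4 + 6))*(-1 + (I + I)/(-4 + 6))) = -8 + (I*Z + 2*((2*I)/2)*(-1 + (2*I)/2)) = -8 + (I*Z + 2*((2*I)*(½))*(-1 + (2*I)*(½))) = -8 + (I*Z + 2*I*(-1 + I)) = -8 + I*Z + 2*I*(-1 + I))
√(333814 + K(E(-24, -20), 523)) = √(333814 - 8*523) = √(333814 - 4184) = √329630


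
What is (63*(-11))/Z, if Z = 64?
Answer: -693/64 ≈ -10.828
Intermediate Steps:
(63*(-11))/Z = (63*(-11))/64 = -693*1/64 = -693/64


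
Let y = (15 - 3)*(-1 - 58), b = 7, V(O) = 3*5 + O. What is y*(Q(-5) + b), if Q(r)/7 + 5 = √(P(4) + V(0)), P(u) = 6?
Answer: 19824 - 4956*√21 ≈ -2887.2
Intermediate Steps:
V(O) = 15 + O
Q(r) = -35 + 7*√21 (Q(r) = -35 + 7*√(6 + (15 + 0)) = -35 + 7*√(6 + 15) = -35 + 7*√21)
y = -708 (y = 12*(-59) = -708)
y*(Q(-5) + b) = -708*((-35 + 7*√21) + 7) = -708*(-28 + 7*√21) = 19824 - 4956*√21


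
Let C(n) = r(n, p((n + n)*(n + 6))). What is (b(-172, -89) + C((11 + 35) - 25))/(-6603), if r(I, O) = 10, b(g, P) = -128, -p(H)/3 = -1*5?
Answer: 118/6603 ≈ 0.017871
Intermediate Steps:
p(H) = 15 (p(H) = -(-3)*5 = -3*(-5) = 15)
C(n) = 10
(b(-172, -89) + C((11 + 35) - 25))/(-6603) = (-128 + 10)/(-6603) = -118*(-1/6603) = 118/6603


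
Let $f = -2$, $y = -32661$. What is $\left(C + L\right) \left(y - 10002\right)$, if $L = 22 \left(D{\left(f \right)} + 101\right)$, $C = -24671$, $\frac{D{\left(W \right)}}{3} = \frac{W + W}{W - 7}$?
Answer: $956490239$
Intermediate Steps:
$D{\left(W \right)} = \frac{6 W}{-7 + W}$ ($D{\left(W \right)} = 3 \frac{W + W}{W - 7} = 3 \frac{2 W}{-7 + W} = \frac{6 W}{-7 + W}$)
$L = \frac{6754}{3}$ ($L = 22 \left(6 \left(-2\right) \frac{1}{-7 - 2} + 101\right) = 22 \left(6 \left(-2\right) \frac{1}{-9} + 101\right) = 22 \left(6 \left(-2\right) \left(- \frac{1}{9}\right) + 101\right) = 22 \left(\frac{4}{3} + 101\right) = 22 \cdot \frac{307}{3} = \frac{6754}{3} \approx 2251.3$)
$\left(C + L\right) \left(y - 10002\right) = \left(-24671 + \frac{6754}{3}\right) \left(-32661 - 10002\right) = \left(- \frac{67259}{3}\right) \left(-42663\right) = 956490239$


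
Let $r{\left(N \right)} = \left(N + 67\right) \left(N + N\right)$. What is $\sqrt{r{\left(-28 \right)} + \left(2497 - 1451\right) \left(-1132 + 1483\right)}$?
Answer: $\sqrt{364962} \approx 604.12$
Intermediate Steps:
$r{\left(N \right)} = 2 N \left(67 + N\right)$ ($r{\left(N \right)} = \left(67 + N\right) 2 N = 2 N \left(67 + N\right)$)
$\sqrt{r{\left(-28 \right)} + \left(2497 - 1451\right) \left(-1132 + 1483\right)} = \sqrt{2 \left(-28\right) \left(67 - 28\right) + \left(2497 - 1451\right) \left(-1132 + 1483\right)} = \sqrt{2 \left(-28\right) 39 + 1046 \cdot 351} = \sqrt{-2184 + 367146} = \sqrt{364962}$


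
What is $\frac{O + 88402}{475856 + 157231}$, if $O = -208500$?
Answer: $- \frac{120098}{633087} \approx -0.1897$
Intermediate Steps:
$\frac{O + 88402}{475856 + 157231} = \frac{-208500 + 88402}{475856 + 157231} = - \frac{120098}{633087}$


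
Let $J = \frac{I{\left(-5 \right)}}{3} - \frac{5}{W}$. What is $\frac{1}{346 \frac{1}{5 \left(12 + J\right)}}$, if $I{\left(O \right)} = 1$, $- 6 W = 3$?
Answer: $\frac{335}{1038} \approx 0.32274$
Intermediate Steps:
$W = - \frac{1}{2}$ ($W = \left(- \frac{1}{6}\right) 3 = - \frac{1}{2} \approx -0.5$)
$J = \frac{31}{3}$ ($J = 1 \cdot \frac{1}{3} - \frac{5}{- \frac{1}{2}} = 1 \cdot \frac{1}{3} - -10 = \frac{1}{3} + 10 = \frac{31}{3} \approx 10.333$)
$\frac{1}{346 \frac{1}{5 \left(12 + J\right)}} = \frac{1}{346 \frac{1}{5 \left(12 + \frac{31}{3}\right)}} = \frac{1}{346 \frac{1}{5 \cdot \frac{67}{3}}} = \frac{1}{346 \frac{1}{\frac{335}{3}}} = \frac{1}{346 \cdot \frac{3}{335}} = \frac{1}{\frac{1038}{335}} = \frac{335}{1038}$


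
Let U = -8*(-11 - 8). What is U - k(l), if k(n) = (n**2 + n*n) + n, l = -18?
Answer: -478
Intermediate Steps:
U = 152 (U = -8*(-19) = 152)
k(n) = n + 2*n**2 (k(n) = (n**2 + n**2) + n = 2*n**2 + n = n + 2*n**2)
U - k(l) = 152 - (-18)*(1 + 2*(-18)) = 152 - (-18)*(1 - 36) = 152 - (-18)*(-35) = 152 - 1*630 = 152 - 630 = -478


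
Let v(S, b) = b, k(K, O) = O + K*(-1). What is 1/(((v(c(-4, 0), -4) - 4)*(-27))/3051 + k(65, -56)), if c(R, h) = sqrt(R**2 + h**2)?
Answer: -113/13665 ≈ -0.0082693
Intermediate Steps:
k(K, O) = O - K
1/(((v(c(-4, 0), -4) - 4)*(-27))/3051 + k(65, -56)) = 1/(((-4 - 4)*(-27))/3051 + (-56 - 1*65)) = 1/(-8*(-27)*(1/3051) + (-56 - 65)) = 1/(216*(1/3051) - 121) = 1/(8/113 - 121) = 1/(-13665/113) = -113/13665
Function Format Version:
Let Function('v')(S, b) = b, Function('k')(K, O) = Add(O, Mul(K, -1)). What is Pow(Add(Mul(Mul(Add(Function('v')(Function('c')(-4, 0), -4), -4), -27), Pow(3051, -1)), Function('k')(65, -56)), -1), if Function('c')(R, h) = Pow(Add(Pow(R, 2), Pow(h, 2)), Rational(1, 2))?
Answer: Rational(-113, 13665) ≈ -0.0082693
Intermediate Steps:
Function('k')(K, O) = Add(O, Mul(-1, K))
Pow(Add(Mul(Mul(Add(Function('v')(Function('c')(-4, 0), -4), -4), -27), Pow(3051, -1)), Function('k')(65, -56)), -1) = Pow(Add(Mul(Mul(Add(-4, -4), -27), Pow(3051, -1)), Add(-56, Mul(-1, 65))), -1) = Pow(Add(Mul(Mul(-8, -27), Rational(1, 3051)), Add(-56, -65)), -1) = Pow(Add(Mul(216, Rational(1, 3051)), -121), -1) = Pow(Add(Rational(8, 113), -121), -1) = Pow(Rational(-13665, 113), -1) = Rational(-113, 13665)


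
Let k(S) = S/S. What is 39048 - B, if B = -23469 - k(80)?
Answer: 62518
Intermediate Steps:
k(S) = 1
B = -23470 (B = -23469 - 1*1 = -23469 - 1 = -23470)
39048 - B = 39048 - 1*(-23470) = 39048 + 23470 = 62518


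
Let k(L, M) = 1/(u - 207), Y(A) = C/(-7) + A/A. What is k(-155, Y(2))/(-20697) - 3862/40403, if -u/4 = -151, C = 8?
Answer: -31732970561/331979693727 ≈ -0.095587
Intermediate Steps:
u = 604 (u = -4*(-151) = 604)
Y(A) = -⅐ (Y(A) = 8/(-7) + A/A = 8*(-⅐) + 1 = -8/7 + 1 = -⅐)
k(L, M) = 1/397 (k(L, M) = 1/(604 - 207) = 1/397)
k(-155, Y(2))/(-20697) - 3862/40403 = (1/397)/(-20697) - 3862/40403 = (1/397)*(-1/20697) - 3862*1/40403 = -1/8216709 - 3862/40403 = -31732970561/331979693727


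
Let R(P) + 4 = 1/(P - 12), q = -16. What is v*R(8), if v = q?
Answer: 68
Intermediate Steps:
v = -16
R(P) = -4 + 1/(-12 + P) (R(P) = -4 + 1/(P - 12) = -4 + 1/(-12 + P))
v*R(8) = -16*(49 - 4*8)/(-12 + 8) = -16*(49 - 32)/(-4) = -(-4)*17 = -16*(-17/4) = 68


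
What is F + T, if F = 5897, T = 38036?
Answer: 43933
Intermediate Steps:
F + T = 5897 + 38036 = 43933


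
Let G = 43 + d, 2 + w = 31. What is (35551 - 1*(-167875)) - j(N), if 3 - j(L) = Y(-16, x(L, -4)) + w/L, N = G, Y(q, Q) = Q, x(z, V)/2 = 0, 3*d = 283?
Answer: 83810363/412 ≈ 2.0342e+5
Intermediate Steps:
d = 283/3 (d = (⅓)*283 = 283/3 ≈ 94.333)
x(z, V) = 0 (x(z, V) = 2*0 = 0)
w = 29 (w = -2 + 31 = 29)
G = 412/3 (G = 43 + 283/3 = 412/3 ≈ 137.33)
N = 412/3 ≈ 137.33
j(L) = 3 - 29/L (j(L) = 3 - (0 + 29/L) = 3 - 29/L)
(35551 - 1*(-167875)) - j(N) = (35551 - 1*(-167875)) - (3 - 29/412/3) = (35551 + 167875) - (3 - 29*3/412) = 203426 - (3 - 87/412) = 203426 - 1*1149/412 = 203426 - 1149/412 = 83810363/412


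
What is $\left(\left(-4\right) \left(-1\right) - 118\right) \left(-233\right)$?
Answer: $26562$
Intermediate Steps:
$\left(\left(-4\right) \left(-1\right) - 118\right) \left(-233\right) = \left(4 - 118\right) \left(-233\right) = \left(-114\right) \left(-233\right) = 26562$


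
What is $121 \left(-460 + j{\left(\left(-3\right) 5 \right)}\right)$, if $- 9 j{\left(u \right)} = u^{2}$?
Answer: $-58685$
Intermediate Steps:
$j{\left(u \right)} = - \frac{u^{2}}{9}$
$121 \left(-460 + j{\left(\left(-3\right) 5 \right)}\right) = 121 \left(-460 - \frac{\left(\left(-3\right) 5\right)^{2}}{9}\right) = 121 \left(-460 - \frac{\left(-15\right)^{2}}{9}\right) = 121 \left(-460 - 25\right) = 121 \left(-485\right) = -58685$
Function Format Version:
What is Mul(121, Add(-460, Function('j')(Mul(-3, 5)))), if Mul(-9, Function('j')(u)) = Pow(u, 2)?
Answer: -58685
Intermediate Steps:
Function('j')(u) = Mul(Rational(-1, 9), Pow(u, 2))
Mul(121, Add(-460, Function('j')(Mul(-3, 5)))) = Mul(121, Add(-460, Mul(Rational(-1, 9), Pow(Mul(-3, 5), 2)))) = Mul(121, Add(-460, Mul(Rational(-1, 9), Pow(-15, 2)))) = Mul(121, Add(-460, Mul(Rational(-1, 9), 225))) = Mul(121, Add(-460, -25)) = Mul(121, -485) = -58685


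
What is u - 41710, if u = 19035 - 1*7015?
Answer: -29690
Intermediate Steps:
u = 12020 (u = 19035 - 7015 = 12020)
u - 41710 = 12020 - 41710 = -29690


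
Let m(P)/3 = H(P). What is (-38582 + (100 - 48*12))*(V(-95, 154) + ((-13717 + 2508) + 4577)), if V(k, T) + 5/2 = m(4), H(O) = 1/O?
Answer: 518202015/2 ≈ 2.5910e+8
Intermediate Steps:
m(P) = 3/P
V(k, T) = -7/4 (V(k, T) = -5/2 + 3/4 = -5/2 + 3*(¼) = -5/2 + ¾ = -7/4)
(-38582 + (100 - 48*12))*(V(-95, 154) + ((-13717 + 2508) + 4577)) = (-38582 + (100 - 48*12))*(-7/4 + ((-13717 + 2508) + 4577)) = (-38582 + (100 - 576))*(-7/4 + (-11209 + 4577)) = (-38582 - 476)*(-7/4 - 6632) = -39058*(-26535/4) = 518202015/2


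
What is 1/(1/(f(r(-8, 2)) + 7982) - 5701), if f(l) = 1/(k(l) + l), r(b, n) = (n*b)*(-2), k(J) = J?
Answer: -510849/2912350085 ≈ -0.00017541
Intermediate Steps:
r(b, n) = -2*b*n (r(b, n) = (b*n)*(-2) = -2*b*n)
f(l) = 1/(2*l) (f(l) = 1/(l + l) = 1/(2*l))
1/(1/(f(r(-8, 2)) + 7982) - 5701) = 1/(1/(1/(2*((-2*(-8)*2))) + 7982) - 5701) = 1/(1/((½)/32 + 7982) - 5701) = 1/(1/((½)*(1/32) + 7982) - 5701) = 1/(1/(1/64 + 7982) - 5701) = 1/(1/(510849/64) - 5701) = 1/(64/510849 - 5701) = 1/(-2912350085/510849) = -510849/2912350085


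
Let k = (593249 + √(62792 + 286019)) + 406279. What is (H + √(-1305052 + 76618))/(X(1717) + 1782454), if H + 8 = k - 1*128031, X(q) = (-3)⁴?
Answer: 871489/1782535 + √348811/1782535 + I*√1228434/1782535 ≈ 0.48924 + 0.00062178*I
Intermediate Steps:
k = 999528 + √348811 (k = (593249 + √348811) + 406279 = 999528 + √348811 ≈ 1.0001e+6)
X(q) = 81
H = 871489 + √348811 (H = -8 + ((999528 + √348811) - 1*128031) = -8 + ((999528 + √348811) - 128031) = -8 + (871497 + √348811) = 871489 + √348811 ≈ 8.7208e+5)
(H + √(-1305052 + 76618))/(X(1717) + 1782454) = ((871489 + √348811) + √(-1305052 + 76618))/(81 + 1782454) = ((871489 + √348811) + √(-1228434))/1782535 = ((871489 + √348811) + I*√1228434)*(1/1782535) = (871489 + √348811 + I*√1228434)*(1/1782535) = 871489/1782535 + √348811/1782535 + I*√1228434/1782535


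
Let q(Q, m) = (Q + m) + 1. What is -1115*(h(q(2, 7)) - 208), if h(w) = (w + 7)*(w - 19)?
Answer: 402515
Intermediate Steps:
q(Q, m) = 1 + Q + m
h(w) = (-19 + w)*(7 + w) (h(w) = (7 + w)*(-19 + w) = (-19 + w)*(7 + w))
-1115*(h(q(2, 7)) - 208) = -1115*((-133 + (1 + 2 + 7)**2 - 12*(1 + 2 + 7)) - 208) = -1115*((-133 + 10**2 - 12*10) - 208) = -1115*((-133 + 100 - 120) - 208) = -1115*(-153 - 208) = -1115*(-361) = 402515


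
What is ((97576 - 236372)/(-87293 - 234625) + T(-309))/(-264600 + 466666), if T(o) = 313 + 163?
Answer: 38342941/16262170647 ≈ 0.0023578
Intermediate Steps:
T(o) = 476
((97576 - 236372)/(-87293 - 234625) + T(-309))/(-264600 + 466666) = ((97576 - 236372)/(-87293 - 234625) + 476)/(-264600 + 466666) = (-138796/(-321918) + 476)/202066 = (-138796*(-1/321918) + 476)*(1/202066) = (69398/160959 + 476)*(1/202066) = (76685882/160959)*(1/202066) = 38342941/16262170647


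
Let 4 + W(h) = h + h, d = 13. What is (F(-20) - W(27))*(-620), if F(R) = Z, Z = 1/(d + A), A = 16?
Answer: 898380/29 ≈ 30979.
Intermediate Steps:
Z = 1/29 (Z = 1/(13 + 16) = 1/29 ≈ 0.034483)
W(h) = -4 + 2*h (W(h) = -4 + (h + h) = -4 + 2*h)
F(R) = 1/29
(F(-20) - W(27))*(-620) = (1/29 - (-4 + 2*27))*(-620) = (1/29 - (-4 + 54))*(-620) = (1/29 - 1*50)*(-620) = (1/29 - 50)*(-620) = -1449/29*(-620) = 898380/29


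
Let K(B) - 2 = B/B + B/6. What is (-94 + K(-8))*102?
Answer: -9418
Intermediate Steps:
K(B) = 3 + B/6 (K(B) = 2 + (B/B + B/6) = 2 + (1 + B*(⅙)) = 2 + (1 + B/6) = 3 + B/6)
(-94 + K(-8))*102 = (-94 + (3 + (⅙)*(-8)))*102 = (-94 + (3 - 4/3))*102 = (-94 + 5/3)*102 = -277/3*102 = -9418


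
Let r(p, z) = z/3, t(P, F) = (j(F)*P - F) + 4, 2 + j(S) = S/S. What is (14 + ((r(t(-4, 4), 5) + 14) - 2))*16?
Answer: 1328/3 ≈ 442.67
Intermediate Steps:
j(S) = -1 (j(S) = -2 + S/S = -2 + 1 = -1)
t(P, F) = 4 - F - P (t(P, F) = (-P - F) + 4 = (-F - P) + 4 = 4 - F - P)
r(p, z) = z/3 (r(p, z) = z*(⅓) = z/3)
(14 + ((r(t(-4, 4), 5) + 14) - 2))*16 = (14 + (((⅓)*5 + 14) - 2))*16 = (14 + ((5/3 + 14) - 2))*16 = (14 + (47/3 - 2))*16 = (14 + 41/3)*16 = (83/3)*16 = 1328/3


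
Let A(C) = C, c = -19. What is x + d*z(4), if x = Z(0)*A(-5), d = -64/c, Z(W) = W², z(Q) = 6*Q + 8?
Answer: 2048/19 ≈ 107.79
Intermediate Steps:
z(Q) = 8 + 6*Q
d = 64/19 (d = -64/(-19) = -64*(-1/19) = 64/19 ≈ 3.3684)
x = 0 (x = 0²*(-5) = 0*(-5) = 0)
x + d*z(4) = 0 + 64*(8 + 6*4)/19 = 0 + 64*(8 + 24)/19 = 0 + (64/19)*32 = 0 + 2048/19 = 2048/19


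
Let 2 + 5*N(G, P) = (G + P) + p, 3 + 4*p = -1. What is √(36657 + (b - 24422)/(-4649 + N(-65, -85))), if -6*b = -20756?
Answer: √45159588886053/35097 ≈ 191.47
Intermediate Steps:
b = 10378/3 (b = -⅙*(-20756) = 10378/3 ≈ 3459.3)
p = -1 (p = -¾ + (¼)*(-1) = -¾ - ¼ = -1)
N(G, P) = -⅗ + G/5 + P/5 (N(G, P) = -⅖ + ((G + P) - 1)/5 = -⅖ + (-1 + G + P)/5 = -⅖ + (-⅕ + G/5 + P/5) = -⅗ + G/5 + P/5)
√(36657 + (b - 24422)/(-4649 + N(-65, -85))) = √(36657 + (10378/3 - 24422)/(-4649 + (-⅗ + (⅕)*(-65) + (⅕)*(-85)))) = √(36657 - 62888/(3*(-4649 + (-⅗ - 13 - 17)))) = √(36657 - 62888/(3*(-4649 - 153/5))) = √(36657 - 62888/(3*(-23398/5))) = √(36657 - 62888/3*(-5/23398)) = √(36657 + 157220/35097) = √(1286707949/35097) = √45159588886053/35097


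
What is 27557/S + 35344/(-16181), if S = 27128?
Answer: -512912215/438958168 ≈ -1.1685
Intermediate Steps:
27557/S + 35344/(-16181) = 27557/27128 + 35344/(-16181) = 27557*(1/27128) + 35344*(-1/16181) = 27557/27128 - 35344/16181 = -512912215/438958168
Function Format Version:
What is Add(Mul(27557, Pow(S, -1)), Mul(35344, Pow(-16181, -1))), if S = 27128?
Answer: Rational(-512912215, 438958168) ≈ -1.1685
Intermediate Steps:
Add(Mul(27557, Pow(S, -1)), Mul(35344, Pow(-16181, -1))) = Add(Mul(27557, Pow(27128, -1)), Mul(35344, Pow(-16181, -1))) = Add(Mul(27557, Rational(1, 27128)), Mul(35344, Rational(-1, 16181))) = Add(Rational(27557, 27128), Rational(-35344, 16181)) = Rational(-512912215, 438958168)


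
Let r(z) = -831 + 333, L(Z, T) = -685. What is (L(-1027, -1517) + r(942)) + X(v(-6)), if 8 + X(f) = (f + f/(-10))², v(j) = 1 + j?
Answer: -4683/4 ≈ -1170.8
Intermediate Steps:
r(z) = -498
X(f) = -8 + 81*f²/100 (X(f) = -8 + (f + f/(-10))² = -8 + (f + f*(-⅒))² = -8 + (f - f/10)² = -8 + (9*f/10)² = -8 + 81*f²/100)
(L(-1027, -1517) + r(942)) + X(v(-6)) = (-685 - 498) + (-8 + 81*(1 - 6)²/100) = -1183 + (-8 + (81/100)*(-5)²) = -1183 + (-8 + (81/100)*25) = -1183 + (-8 + 81/4) = -1183 + 49/4 = -4683/4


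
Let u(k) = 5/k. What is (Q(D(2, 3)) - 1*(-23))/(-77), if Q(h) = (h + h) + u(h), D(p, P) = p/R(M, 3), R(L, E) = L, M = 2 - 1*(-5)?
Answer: -575/1078 ≈ -0.53339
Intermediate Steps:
M = 7 (M = 2 + 5 = 7)
D(p, P) = p/7
Q(h) = 2*h + 5/h (Q(h) = (h + h) + 5/h = 2*h + 5/h)
(Q(D(2, 3)) - 1*(-23))/(-77) = ((2*((⅐)*2) + 5/(((⅐)*2))) - 1*(-23))/(-77) = ((2*(2/7) + 5/(2/7)) + 23)*(-1/77) = ((4/7 + 5*(7/2)) + 23)*(-1/77) = ((4/7 + 35/2) + 23)*(-1/77) = (253/14 + 23)*(-1/77) = (575/14)*(-1/77) = -575/1078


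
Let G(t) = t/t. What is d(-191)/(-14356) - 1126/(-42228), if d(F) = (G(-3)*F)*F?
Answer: -381088703/151556292 ≈ -2.5145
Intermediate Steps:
G(t) = 1
d(F) = F² (d(F) = (1*F)*F = F*F = F²)
d(-191)/(-14356) - 1126/(-42228) = (-191)²/(-14356) - 1126/(-42228) = 36481*(-1/14356) - 1126*(-1/42228) = -36481/14356 + 563/21114 = -381088703/151556292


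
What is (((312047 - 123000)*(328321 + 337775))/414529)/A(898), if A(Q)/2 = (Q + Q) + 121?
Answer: 20987241752/264884031 ≈ 79.232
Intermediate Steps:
A(Q) = 242 + 4*Q (A(Q) = 2*((Q + Q) + 121) = 2*(2*Q + 121) = 2*(121 + 2*Q) = 242 + 4*Q)
(((312047 - 123000)*(328321 + 337775))/414529)/A(898) = (((312047 - 123000)*(328321 + 337775))/414529)/(242 + 4*898) = ((189047*666096)*(1/414529))/(242 + 3592) = (125923450512*(1/414529))/3834 = (125923450512/414529)*(1/3834) = 20987241752/264884031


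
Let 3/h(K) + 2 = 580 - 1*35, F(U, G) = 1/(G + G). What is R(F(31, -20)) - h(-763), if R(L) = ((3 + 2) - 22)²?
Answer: 52308/181 ≈ 288.99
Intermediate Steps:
F(U, G) = 1/(2*G)
h(K) = 1/181 (h(K) = 3/(-2 + (580 - 1*35)) = 3/(-2 + (580 - 35)) = 3/(-2 + 545) = 3/543 = 3*(1/543) = 1/181)
R(L) = 289 (R(L) = (5 - 22)² = (-17)² = 289)
R(F(31, -20)) - h(-763) = 289 - 1*1/181 = 289 - 1/181 = 52308/181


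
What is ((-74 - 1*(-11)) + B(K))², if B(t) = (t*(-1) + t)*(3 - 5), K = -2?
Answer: 3969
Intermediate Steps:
B(t) = 0 (B(t) = (-t + t)*(-2) = 0*(-2) = 0)
((-74 - 1*(-11)) + B(K))² = ((-74 - 1*(-11)) + 0)² = ((-74 + 11) + 0)² = (-63 + 0)² = (-63)² = 3969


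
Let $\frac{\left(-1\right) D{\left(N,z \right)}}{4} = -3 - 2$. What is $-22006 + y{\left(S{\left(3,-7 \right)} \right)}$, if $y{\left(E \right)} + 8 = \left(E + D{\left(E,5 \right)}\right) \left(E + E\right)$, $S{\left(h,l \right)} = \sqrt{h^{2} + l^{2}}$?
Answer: $-21898 + 40 \sqrt{58} \approx -21593.0$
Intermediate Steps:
$D{\left(N,z \right)} = 20$ ($D{\left(N,z \right)} = - 4 \left(-3 - 2\right) = \left(-4\right) \left(-5\right) = 20$)
$y{\left(E \right)} = -8 + 2 E \left(20 + E\right)$ ($y{\left(E \right)} = -8 + \left(E + 20\right) \left(E + E\right) = -8 + \left(20 + E\right) 2 E = -8 + 2 E \left(20 + E\right)$)
$-22006 + y{\left(S{\left(3,-7 \right)} \right)} = -22006 + \left(-8 + 2 \left(\sqrt{3^{2} + \left(-7\right)^{2}}\right)^{2} + 40 \sqrt{3^{2} + \left(-7\right)^{2}}\right) = -22006 + \left(-8 + 2 \left(\sqrt{9 + 49}\right)^{2} + 40 \sqrt{9 + 49}\right) = -22006 + \left(-8 + 2 \left(\sqrt{58}\right)^{2} + 40 \sqrt{58}\right) = -22006 + \left(-8 + 2 \cdot 58 + 40 \sqrt{58}\right) = -22006 + \left(-8 + 116 + 40 \sqrt{58}\right) = -22006 + \left(108 + 40 \sqrt{58}\right) = -21898 + 40 \sqrt{58}$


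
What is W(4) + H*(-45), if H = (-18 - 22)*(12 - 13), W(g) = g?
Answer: -1796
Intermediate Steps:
H = 40 (H = -40*(-1) = 40)
W(4) + H*(-45) = 4 + 40*(-45) = 4 - 1800 = -1796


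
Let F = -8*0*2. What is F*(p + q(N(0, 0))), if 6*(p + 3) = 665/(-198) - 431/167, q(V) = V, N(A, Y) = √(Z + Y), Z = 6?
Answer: 0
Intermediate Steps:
F = 0 (F = 0*2 = 0)
N(A, Y) = √(6 + Y)
p = -791581/198396 (p = -3 + (665/(-198) - 431/167)/6 = -3 + (665*(-1/198) - 431*1/167)/6 = -3 + (-665/198 - 431/167)/6 = -3 + (⅙)*(-196393/33066) = -3 - 196393/198396 = -791581/198396 ≈ -3.9899)
F*(p + q(N(0, 0))) = 0*(-791581/198396 + √(6 + 0)) = 0*(-791581/198396 + √6) = 0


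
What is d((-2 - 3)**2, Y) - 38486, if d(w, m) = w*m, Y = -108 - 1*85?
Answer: -43311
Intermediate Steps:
Y = -193 (Y = -108 - 85 = -193)
d(w, m) = m*w
d((-2 - 3)**2, Y) - 38486 = -193*(-2 - 3)**2 - 38486 = -193*(-5)**2 - 38486 = -193*25 - 38486 = -4825 - 38486 = -43311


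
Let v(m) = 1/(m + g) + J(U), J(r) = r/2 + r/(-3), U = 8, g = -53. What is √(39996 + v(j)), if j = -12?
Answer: 7*√31038735/195 ≈ 199.99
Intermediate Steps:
J(r) = r/6 (J(r) = r*(½) + r*(-⅓) = r/2 - r/3 = r/6)
v(m) = 4/3 + 1/(-53 + m) (v(m) = 1/(m - 53) + (⅙)*8 = 1/(-53 + m) + 4/3 = 4/3 + 1/(-53 + m))
√(39996 + v(j)) = √(39996 + (-209 + 4*(-12))/(3*(-53 - 12))) = √(39996 + (⅓)*(-209 - 48)/(-65)) = √(39996 + (⅓)*(-1/65)*(-257)) = √(39996 + 257/195) = √(7799477/195) = 7*√31038735/195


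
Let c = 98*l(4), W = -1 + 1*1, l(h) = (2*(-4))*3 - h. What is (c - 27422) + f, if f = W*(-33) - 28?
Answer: -30194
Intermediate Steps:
l(h) = -24 - h (l(h) = -8*3 - h = -24 - h)
W = 0 (W = -1 + 1 = 0)
f = -28 (f = 0*(-33) - 28 = 0 - 28 = -28)
c = -2744 (c = 98*(-24 - 1*4) = 98*(-24 - 4) = 98*(-28) = -2744)
(c - 27422) + f = (-2744 - 27422) - 28 = -30166 - 28 = -30194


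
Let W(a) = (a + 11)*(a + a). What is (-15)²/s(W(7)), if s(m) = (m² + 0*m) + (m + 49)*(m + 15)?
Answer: 75/47957 ≈ 0.0015639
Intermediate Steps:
W(a) = 2*a*(11 + a) (W(a) = (11 + a)*(2*a) = 2*a*(11 + a))
s(m) = m² + (15 + m)*(49 + m) (s(m) = (m² + 0) + (49 + m)*(15 + m) = m² + (15 + m)*(49 + m))
(-15)²/s(W(7)) = (-15)²/(735 + 2*(2*7*(11 + 7))² + 64*(2*7*(11 + 7))) = 225/(735 + 2*(2*7*18)² + 64*(2*7*18)) = 225/(735 + 2*252² + 64*252) = 225/(735 + 2*63504 + 16128) = 225/(735 + 127008 + 16128) = 225/143871 = 225*(1/143871) = 75/47957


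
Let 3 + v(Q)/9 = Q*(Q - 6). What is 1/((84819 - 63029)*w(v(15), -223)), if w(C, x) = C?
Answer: 1/25886520 ≈ 3.8630e-8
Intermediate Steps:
v(Q) = -27 + 9*Q*(-6 + Q) (v(Q) = -27 + 9*(Q*(Q - 6)) = -27 + 9*(Q*(-6 + Q)) = -27 + 9*Q*(-6 + Q))
1/((84819 - 63029)*w(v(15), -223)) = 1/((84819 - 63029)*(-27 - 54*15 + 9*15²)) = 1/(21790*(-27 - 810 + 9*225)) = 1/(21790*(-27 - 810 + 2025)) = (1/21790)/1188 = (1/21790)*(1/1188) = 1/25886520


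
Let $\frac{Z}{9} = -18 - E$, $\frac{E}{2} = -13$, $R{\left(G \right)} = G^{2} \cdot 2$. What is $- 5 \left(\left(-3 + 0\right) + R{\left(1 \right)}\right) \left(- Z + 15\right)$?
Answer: $-285$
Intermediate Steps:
$R{\left(G \right)} = 2 G^{2}$
$E = -26$ ($E = 2 \left(-13\right) = -26$)
$Z = 72$ ($Z = 9 \left(-18 - -26\right) = 9 \left(-18 + 26\right) = 9 \cdot 8 = 72$)
$- 5 \left(\left(-3 + 0\right) + R{\left(1 \right)}\right) \left(- Z + 15\right) = - 5 \left(\left(-3 + 0\right) + 2 \cdot 1^{2}\right) \left(\left(-1\right) 72 + 15\right) = - 5 \left(-3 + 2 \cdot 1\right) \left(-72 + 15\right) = - 5 \left(-3 + 2\right) \left(-57\right) = \left(-5\right) \left(-1\right) \left(-57\right) = 5 \left(-57\right) = -285$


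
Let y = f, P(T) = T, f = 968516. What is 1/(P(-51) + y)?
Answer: 1/968465 ≈ 1.0326e-6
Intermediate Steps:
y = 968516
1/(P(-51) + y) = 1/(-51 + 968516) = 1/968465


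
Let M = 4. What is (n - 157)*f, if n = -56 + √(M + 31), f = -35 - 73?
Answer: 23004 - 108*√35 ≈ 22365.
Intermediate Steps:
f = -108
n = -56 + √35 (n = -56 + √(4 + 31) = -56 + √35 ≈ -50.084)
(n - 157)*f = ((-56 + √35) - 157)*(-108) = (-213 + √35)*(-108) = 23004 - 108*√35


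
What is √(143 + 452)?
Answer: √595 ≈ 24.393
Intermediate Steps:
√(143 + 452) = √595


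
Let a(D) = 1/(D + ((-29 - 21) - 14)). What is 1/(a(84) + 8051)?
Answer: 20/161021 ≈ 0.00012421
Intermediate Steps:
a(D) = 1/(-64 + D) (a(D) = 1/(D + (-50 - 14)) = 1/(D - 64) = 1/(-64 + D))
1/(a(84) + 8051) = 1/(1/(-64 + 84) + 8051) = 1/(1/20 + 8051) = 1/(161021/20) = 20/161021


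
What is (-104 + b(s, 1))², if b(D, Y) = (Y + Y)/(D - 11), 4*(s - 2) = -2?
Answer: 3920400/361 ≈ 10860.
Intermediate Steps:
s = 3/2 (s = 2 + (¼)*(-2) = 2 - ½ = 3/2 ≈ 1.5000)
b(D, Y) = 2*Y/(-11 + D) (b(D, Y) = (2*Y)/(-11 + D) = 2*Y/(-11 + D))
(-104 + b(s, 1))² = (-104 + 2*1/(-11 + 3/2))² = (-104 + 2*1/(-19/2))² = (-104 + 2*1*(-2/19))² = (-104 - 4/19)² = (-1980/19)² = 3920400/361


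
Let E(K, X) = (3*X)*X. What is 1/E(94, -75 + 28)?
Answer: 1/6627 ≈ 0.00015090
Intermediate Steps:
E(K, X) = 3*X²
1/E(94, -75 + 28) = 1/(3*(-75 + 28)²) = 1/(3*(-47)²) = 1/(3*2209) = 1/6627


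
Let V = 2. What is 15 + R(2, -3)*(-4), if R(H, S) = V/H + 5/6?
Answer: 23/3 ≈ 7.6667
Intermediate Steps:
R(H, S) = 5/6 + 2/H (R(H, S) = 2/H + 5/6 = 5/6 + 2/H)
15 + R(2, -3)*(-4) = 15 + (5/6 + 2/2)*(-4) = 15 + (5/6 + 2*(1/2))*(-4) = 15 + (5/6 + 1)*(-4) = 15 + (11/6)*(-4) = 15 - 22/3 = 23/3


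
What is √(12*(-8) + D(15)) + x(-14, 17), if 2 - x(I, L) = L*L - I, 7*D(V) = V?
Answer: -301 + 3*I*√511/7 ≈ -301.0 + 9.688*I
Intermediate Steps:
D(V) = V/7
x(I, L) = 2 + I - L² (x(I, L) = 2 - (L*L - I) = 2 - (L² - I) = 2 + (I - L²) = 2 + I - L²)
√(12*(-8) + D(15)) + x(-14, 17) = √(12*(-8) + (⅐)*15) + (2 - 14 - 1*17²) = √(-96 + 15/7) + (2 - 14 - 1*289) = √(-657/7) + (2 - 14 - 289) = 3*I*√511/7 - 301 = -301 + 3*I*√511/7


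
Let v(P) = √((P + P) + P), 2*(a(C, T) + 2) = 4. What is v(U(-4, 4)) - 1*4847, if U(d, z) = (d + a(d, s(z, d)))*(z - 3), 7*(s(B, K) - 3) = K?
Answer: -4847 + 2*I*√3 ≈ -4847.0 + 3.4641*I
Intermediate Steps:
s(B, K) = 3 + K/7
a(C, T) = 0 (a(C, T) = -2 + (½)*4 = -2 + 2 = 0)
U(d, z) = d*(-3 + z) (U(d, z) = (d + 0)*(z - 3) = d*(-3 + z))
v(P) = √3*√P (v(P) = √(2*P + P) = √(3*P) = √3*√P)
v(U(-4, 4)) - 1*4847 = √3*√(-4*(-3 + 4)) - 1*4847 = √3*√(-4*1) - 4847 = √3*√(-4) - 4847 = √3*(2*I) - 4847 = 2*I*√3 - 4847 = -4847 + 2*I*√3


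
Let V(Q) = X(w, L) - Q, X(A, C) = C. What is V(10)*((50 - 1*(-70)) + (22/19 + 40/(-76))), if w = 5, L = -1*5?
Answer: -34380/19 ≈ -1809.5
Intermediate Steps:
L = -5
V(Q) = -5 - Q
V(10)*((50 - 1*(-70)) + (22/19 + 40/(-76))) = (-5 - 1*10)*((50 - 1*(-70)) + (22/19 + 40/(-76))) = (-5 - 10)*((50 + 70) + (22*(1/19) + 40*(-1/76))) = -15*(120 + (22/19 - 10/19)) = -15*(120 + 12/19) = -15*2292/19 = -34380/19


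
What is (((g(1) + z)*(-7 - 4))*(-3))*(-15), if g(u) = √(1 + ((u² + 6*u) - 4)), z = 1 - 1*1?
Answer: -990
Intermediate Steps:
z = 0 (z = 1 - 1 = 0)
g(u) = √(-3 + u² + 6*u) (g(u) = √(1 + (-4 + u² + 6*u)) = √(-3 + u² + 6*u))
(((g(1) + z)*(-7 - 4))*(-3))*(-15) = (((√(-3 + 1² + 6*1) + 0)*(-7 - 4))*(-3))*(-15) = (((√(-3 + 1 + 6) + 0)*(-11))*(-3))*(-15) = (((√4 + 0)*(-11))*(-3))*(-15) = (((2 + 0)*(-11))*(-3))*(-15) = ((2*(-11))*(-3))*(-15) = -22*(-3)*(-15) = 66*(-15) = -990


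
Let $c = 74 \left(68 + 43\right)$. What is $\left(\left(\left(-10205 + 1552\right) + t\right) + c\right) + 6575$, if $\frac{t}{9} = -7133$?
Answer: $-58061$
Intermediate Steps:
$t = -64197$ ($t = 9 \left(-7133\right) = -64197$)
$c = 8214$ ($c = 74 \cdot 111 = 8214$)
$\left(\left(\left(-10205 + 1552\right) + t\right) + c\right) + 6575 = \left(\left(\left(-10205 + 1552\right) - 64197\right) + 8214\right) + 6575 = \left(\left(-8653 - 64197\right) + 8214\right) + 6575 = \left(-72850 + 8214\right) + 6575 = -64636 + 6575 = -58061$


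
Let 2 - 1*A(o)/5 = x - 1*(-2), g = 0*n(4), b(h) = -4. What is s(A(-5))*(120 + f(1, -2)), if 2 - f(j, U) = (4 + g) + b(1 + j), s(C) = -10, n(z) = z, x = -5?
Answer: -1220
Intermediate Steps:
g = 0 (g = 0*4 = 0)
A(o) = 25 (A(o) = 10 - 5*(-5 - 1*(-2)) = 10 - 5*(-5 + 2) = 10 - 5*(-3) = 10 + 15 = 25)
f(j, U) = 2 (f(j, U) = 2 - ((4 + 0) - 4) = 2 - (4 - 4) = 2 - 1*0 = 2 + 0 = 2)
s(A(-5))*(120 + f(1, -2)) = -10*(120 + 2) = -10*122 = -1220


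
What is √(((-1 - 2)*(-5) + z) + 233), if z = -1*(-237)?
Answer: √485 ≈ 22.023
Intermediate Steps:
z = 237
√(((-1 - 2)*(-5) + z) + 233) = √(((-1 - 2)*(-5) + 237) + 233) = √((-3*(-5) + 237) + 233) = √((15 + 237) + 233) = √(252 + 233) = √485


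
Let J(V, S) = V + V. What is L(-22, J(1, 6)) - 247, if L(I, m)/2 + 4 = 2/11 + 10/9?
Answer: -24989/99 ≈ -252.41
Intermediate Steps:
J(V, S) = 2*V
L(I, m) = -536/99 (L(I, m) = -8 + 2*(2/11 + 10/9) = -8 + 2*(128/99) = -8 + 256/99 = -536/99)
L(-22, J(1, 6)) - 247 = -536/99 - 247 = -24989/99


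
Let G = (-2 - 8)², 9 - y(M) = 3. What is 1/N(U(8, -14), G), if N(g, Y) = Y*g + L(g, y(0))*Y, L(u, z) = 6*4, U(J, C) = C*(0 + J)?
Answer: -1/8800 ≈ -0.00011364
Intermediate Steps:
y(M) = 6 (y(M) = 9 - 1*3 = 9 - 3 = 6)
U(J, C) = C*J
G = 100 (G = (-10)² = 100)
L(u, z) = 24
N(g, Y) = 24*Y + Y*g (N(g, Y) = Y*g + 24*Y = 24*Y + Y*g)
1/N(U(8, -14), G) = 1/(100*(24 - 14*8)) = 1/(100*(24 - 112)) = 1/(100*(-88)) = 1/(-8800) = -1/8800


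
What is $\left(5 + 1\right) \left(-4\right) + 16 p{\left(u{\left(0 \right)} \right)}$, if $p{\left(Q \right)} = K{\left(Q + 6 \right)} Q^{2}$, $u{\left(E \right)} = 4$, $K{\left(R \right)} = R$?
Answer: $2536$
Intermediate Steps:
$p{\left(Q \right)} = Q^{2} \left(6 + Q\right)$ ($p{\left(Q \right)} = \left(Q + 6\right) Q^{2} = \left(6 + Q\right) Q^{2} = Q^{2} \left(6 + Q\right)$)
$\left(5 + 1\right) \left(-4\right) + 16 p{\left(u{\left(0 \right)} \right)} = \left(5 + 1\right) \left(-4\right) + 16 \cdot 4^{2} \left(6 + 4\right) = 6 \left(-4\right) + 16 \cdot 16 \cdot 10 = -24 + 16 \cdot 160 = -24 + 2560 = 2536$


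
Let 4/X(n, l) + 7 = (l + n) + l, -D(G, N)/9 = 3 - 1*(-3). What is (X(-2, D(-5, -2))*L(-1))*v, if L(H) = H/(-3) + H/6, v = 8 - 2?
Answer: -4/117 ≈ -0.034188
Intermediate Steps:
D(G, N) = -54 (D(G, N) = -9*(3 - 1*(-3)) = -9*(3 + 3) = -9*6 = -54)
v = 6
X(n, l) = 4/(-7 + n + 2*l) (X(n, l) = 4/(-7 + ((l + n) + l)) = 4/(-7 + (n + 2*l)) = 4/(-7 + n + 2*l))
L(H) = -H/6 (L(H) = H*(-⅓) + H*(⅙) = -H/3 + H/6 = -H/6)
(X(-2, D(-5, -2))*L(-1))*v = ((4/(-7 - 2 + 2*(-54)))*(-⅙*(-1)))*6 = ((4/(-7 - 2 - 108))*(⅙))*6 = ((4/(-117))*(⅙))*6 = ((4*(-1/117))*(⅙))*6 = -4/117*⅙*6 = -2/351*6 = -4/117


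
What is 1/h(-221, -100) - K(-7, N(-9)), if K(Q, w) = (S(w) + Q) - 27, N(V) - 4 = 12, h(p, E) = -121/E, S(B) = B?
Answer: 2278/121 ≈ 18.826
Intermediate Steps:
N(V) = 16 (N(V) = 4 + 12 = 16)
K(Q, w) = -27 + Q + w (K(Q, w) = (w + Q) - 27 = (Q + w) - 27 = -27 + Q + w)
1/h(-221, -100) - K(-7, N(-9)) = 1/(-121/(-100)) - (-27 - 7 + 16) = 1/(-121*(-1/100)) - 1*(-18) = 1/(121/100) + 18 = 100/121 + 18 = 2278/121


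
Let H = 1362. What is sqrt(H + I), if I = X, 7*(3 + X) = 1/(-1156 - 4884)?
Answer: sqrt(607336545830)/21140 ≈ 36.865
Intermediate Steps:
X = -126841/42280 (X = -3 + 1/(7*(-1156 - 4884)) = -3 + (1/7)/(-6040) = -3 + (1/7)*(-1/6040) = -3 - 1/42280 = -126841/42280 ≈ -3.0000)
I = -126841/42280 ≈ -3.0000
sqrt(H + I) = sqrt(1362 - 126841/42280) = sqrt(57458519/42280) = sqrt(607336545830)/21140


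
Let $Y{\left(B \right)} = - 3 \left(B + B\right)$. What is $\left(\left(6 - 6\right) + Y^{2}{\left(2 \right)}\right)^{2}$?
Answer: $20736$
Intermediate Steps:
$Y{\left(B \right)} = - 6 B$ ($Y{\left(B \right)} = - 3 \cdot 2 B = - 6 B$)
$\left(\left(6 - 6\right) + Y^{2}{\left(2 \right)}\right)^{2} = \left(\left(6 - 6\right) + \left(\left(-6\right) 2\right)^{2}\right)^{2} = \left(\left(6 - 6\right) + \left(-12\right)^{2}\right)^{2} = \left(0 + 144\right)^{2} = 144^{2} = 20736$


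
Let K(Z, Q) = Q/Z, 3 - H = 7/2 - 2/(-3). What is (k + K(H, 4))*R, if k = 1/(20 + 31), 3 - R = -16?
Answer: -23123/357 ≈ -64.770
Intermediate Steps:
H = -7/6 (H = 3 - (7/2 - 2/(-3)) = 3 - (7*(½) - 2*(-⅓)) = 3 - (7/2 + ⅔) = 3 - 1*25/6 = 3 - 25/6 = -7/6 ≈ -1.1667)
R = 19 (R = 3 - 1*(-16) = 3 + 16 = 19)
k = 1/51 ≈ 0.019608
(k + K(H, 4))*R = (1/51 + 4/(-7/6))*19 = (1/51 + 4*(-6/7))*19 = (1/51 - 24/7)*19 = -1217/357*19 = -23123/357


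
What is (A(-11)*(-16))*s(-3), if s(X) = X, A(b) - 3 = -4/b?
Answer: 1776/11 ≈ 161.45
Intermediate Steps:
A(b) = 3 - 4/b
(A(-11)*(-16))*s(-3) = ((3 - 4/(-11))*(-16))*(-3) = ((3 - 4*(-1/11))*(-16))*(-3) = ((3 + 4/11)*(-16))*(-3) = ((37/11)*(-16))*(-3) = -592/11*(-3) = 1776/11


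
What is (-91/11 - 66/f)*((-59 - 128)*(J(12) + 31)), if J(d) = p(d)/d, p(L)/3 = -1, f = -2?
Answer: -142188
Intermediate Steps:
p(L) = -3 (p(L) = 3*(-1) = -3)
J(d) = -3/d
(-91/11 - 66/f)*((-59 - 128)*(J(12) + 31)) = (-91/11 - 66/(-2))*((-59 - 128)*(-3/12 + 31)) = (-91*1/11 - 66*(-1/2))*(-187*(-3*1/12 + 31)) = (-91/11 + 33)*(-187*(-1/4 + 31)) = 272*(-187*123/4)/11 = (272/11)*(-23001/4) = -142188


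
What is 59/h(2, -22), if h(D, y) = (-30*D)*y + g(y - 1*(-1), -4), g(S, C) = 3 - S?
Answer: 59/1344 ≈ 0.043899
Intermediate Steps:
h(D, y) = 2 - y - 30*D*y (h(D, y) = (-30*D)*y + (3 - (y - 1*(-1))) = -30*D*y + (3 - (y + 1)) = -30*D*y + (3 - (1 + y)) = -30*D*y + (3 + (-1 - y)) = -30*D*y + (2 - y) = 2 - y - 30*D*y)
59/h(2, -22) = 59/(2 - 1*(-22) - 30*2*(-22)) = 59/(2 + 22 + 1320) = 59/1344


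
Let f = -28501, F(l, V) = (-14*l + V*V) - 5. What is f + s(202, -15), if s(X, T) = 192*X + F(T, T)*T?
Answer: 3833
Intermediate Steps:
F(l, V) = -5 + V² - 14*l (F(l, V) = (-14*l + V²) - 5 = (V² - 14*l) - 5 = -5 + V² - 14*l)
s(X, T) = 192*X + T*(-5 + T² - 14*T) (s(X, T) = 192*X + (-5 + T² - 14*T)*T = 192*X + T*(-5 + T² - 14*T))
f + s(202, -15) = -28501 + (192*202 - 1*(-15)*(5 - 1*(-15)² + 14*(-15))) = -28501 + (38784 - 1*(-15)*(5 - 1*225 - 210)) = -28501 + (38784 - 1*(-15)*(5 - 225 - 210)) = -28501 + (38784 - 1*(-15)*(-430)) = -28501 + (38784 - 6450) = -28501 + 32334 = 3833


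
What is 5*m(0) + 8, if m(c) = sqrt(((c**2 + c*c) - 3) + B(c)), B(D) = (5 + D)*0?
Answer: 8 + 5*I*sqrt(3) ≈ 8.0 + 8.6602*I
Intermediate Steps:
B(D) = 0
m(c) = sqrt(-3 + 2*c**2) (m(c) = sqrt(((c**2 + c*c) - 3) + 0) = sqrt(((c**2 + c**2) - 3) + 0) = sqrt((2*c**2 - 3) + 0) = sqrt((-3 + 2*c**2) + 0) = sqrt(-3 + 2*c**2))
5*m(0) + 8 = 5*sqrt(-3 + 2*0**2) + 8 = 5*sqrt(-3 + 2*0) + 8 = 5*sqrt(-3 + 0) + 8 = 5*sqrt(-3) + 8 = 5*(I*sqrt(3)) + 8 = 5*I*sqrt(3) + 8 = 8 + 5*I*sqrt(3)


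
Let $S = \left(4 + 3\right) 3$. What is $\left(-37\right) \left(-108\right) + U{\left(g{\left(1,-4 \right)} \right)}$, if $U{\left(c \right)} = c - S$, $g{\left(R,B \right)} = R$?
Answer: $3976$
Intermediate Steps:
$S = 21$ ($S = 7 \cdot 3 = 21$)
$U{\left(c \right)} = -21 + c$ ($U{\left(c \right)} = c - 21 = -21 + c$)
$\left(-37\right) \left(-108\right) + U{\left(g{\left(1,-4 \right)} \right)} = \left(-37\right) \left(-108\right) + \left(-21 + 1\right) = 3996 - 20 = 3976$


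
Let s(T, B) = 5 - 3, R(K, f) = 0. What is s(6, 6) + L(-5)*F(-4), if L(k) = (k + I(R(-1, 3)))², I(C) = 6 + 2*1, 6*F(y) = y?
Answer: -4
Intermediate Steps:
F(y) = y/6
I(C) = 8 (I(C) = 6 + 2 = 8)
L(k) = (8 + k)² (L(k) = (k + 8)² = (8 + k)²)
s(T, B) = 2
s(6, 6) + L(-5)*F(-4) = 2 + (8 - 5)²*((⅙)*(-4)) = 2 + 3²*(-⅔) = 2 + 9*(-⅔) = 2 - 6 = -4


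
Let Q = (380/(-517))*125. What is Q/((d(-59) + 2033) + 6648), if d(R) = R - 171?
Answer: -47500/4369167 ≈ -0.010872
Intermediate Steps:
Q = -47500/517 (Q = (380*(-1/517))*125 = -380/517*125 = -47500/517 ≈ -91.876)
d(R) = -171 + R
Q/((d(-59) + 2033) + 6648) = -47500/(517*(((-171 - 59) + 2033) + 6648)) = -47500/(517*((-230 + 2033) + 6648)) = -47500/(517*(1803 + 6648)) = -47500/517/8451 = -47500/517*1/8451 = -47500/4369167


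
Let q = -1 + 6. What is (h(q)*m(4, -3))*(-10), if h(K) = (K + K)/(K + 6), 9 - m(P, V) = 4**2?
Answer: 700/11 ≈ 63.636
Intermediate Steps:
q = 5
m(P, V) = -7 (m(P, V) = 9 - 1*4**2 = 9 - 1*16 = 9 - 16 = -7)
h(K) = 2*K/(6 + K) (h(K) = (2*K)/(6 + K) = 2*K/(6 + K))
(h(q)*m(4, -3))*(-10) = ((2*5/(6 + 5))*(-7))*(-10) = ((2*5/11)*(-7))*(-10) = ((2*5*(1/11))*(-7))*(-10) = ((10/11)*(-7))*(-10) = -70/11*(-10) = 700/11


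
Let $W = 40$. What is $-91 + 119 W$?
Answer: $4669$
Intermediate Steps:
$-91 + 119 W = -91 + 119 \cdot 40 = -91 + 4760 = 4669$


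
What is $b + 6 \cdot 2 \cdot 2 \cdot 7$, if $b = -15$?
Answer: $153$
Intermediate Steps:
$b + 6 \cdot 2 \cdot 2 \cdot 7 = -15 + 6 \cdot 2 \cdot 2 \cdot 7 = -15 + 12 \cdot 2 \cdot 7 = -15 + 24 \cdot 7 = -15 + 168 = 153$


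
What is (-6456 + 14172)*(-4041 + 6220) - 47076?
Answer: 16766088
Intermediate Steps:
(-6456 + 14172)*(-4041 + 6220) - 47076 = 7716*2179 - 47076 = 16813164 - 47076 = 16766088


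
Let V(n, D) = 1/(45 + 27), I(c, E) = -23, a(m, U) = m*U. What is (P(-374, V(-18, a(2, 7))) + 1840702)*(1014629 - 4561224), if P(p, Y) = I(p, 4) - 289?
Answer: -6527117972050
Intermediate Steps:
a(m, U) = U*m
V(n, D) = 1/72
P(p, Y) = -312 (P(p, Y) = -23 - 289 = -312)
(P(-374, V(-18, a(2, 7))) + 1840702)*(1014629 - 4561224) = (-312 + 1840702)*(1014629 - 4561224) = 1840390*(-3546595) = -6527117972050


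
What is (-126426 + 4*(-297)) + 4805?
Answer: -122809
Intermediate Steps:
(-126426 + 4*(-297)) + 4805 = (-126426 - 1188) + 4805 = -127614 + 4805 = -122809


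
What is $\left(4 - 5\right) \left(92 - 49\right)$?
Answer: $-43$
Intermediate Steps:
$\left(4 - 5\right) \left(92 - 49\right) = \left(-1\right) 43 = -43$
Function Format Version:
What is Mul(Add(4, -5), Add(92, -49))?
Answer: -43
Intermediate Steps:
Mul(Add(4, -5), Add(92, -49)) = Mul(-1, 43) = -43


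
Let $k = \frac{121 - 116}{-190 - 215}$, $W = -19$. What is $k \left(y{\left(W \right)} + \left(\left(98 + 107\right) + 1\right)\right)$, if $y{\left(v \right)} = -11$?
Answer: $- \frac{65}{27} \approx -2.4074$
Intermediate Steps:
$k = - \frac{1}{81}$ ($k = \frac{5}{-405} = 5 \left(- \frac{1}{405}\right) = - \frac{1}{81} \approx -0.012346$)
$k \left(y{\left(W \right)} + \left(\left(98 + 107\right) + 1\right)\right) = - \frac{-11 + \left(\left(98 + 107\right) + 1\right)}{81} = - \frac{-11 + \left(205 + 1\right)}{81} = - \frac{-11 + 206}{81} = \left(- \frac{1}{81}\right) 195 = - \frac{65}{27}$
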